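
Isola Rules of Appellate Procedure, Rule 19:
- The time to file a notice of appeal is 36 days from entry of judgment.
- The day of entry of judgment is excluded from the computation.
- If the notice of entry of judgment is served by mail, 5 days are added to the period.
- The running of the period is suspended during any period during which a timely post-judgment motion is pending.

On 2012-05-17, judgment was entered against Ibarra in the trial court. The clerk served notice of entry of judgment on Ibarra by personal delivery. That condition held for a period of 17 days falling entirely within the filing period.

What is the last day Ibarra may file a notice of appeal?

36 days after 2012-05-17 is June 22, 2012.
Service was not by mail, so no mail extension applies.
Tolling adds 17 days: June 22, 2012 + 17 days = July 9, 2012.

July 9, 2012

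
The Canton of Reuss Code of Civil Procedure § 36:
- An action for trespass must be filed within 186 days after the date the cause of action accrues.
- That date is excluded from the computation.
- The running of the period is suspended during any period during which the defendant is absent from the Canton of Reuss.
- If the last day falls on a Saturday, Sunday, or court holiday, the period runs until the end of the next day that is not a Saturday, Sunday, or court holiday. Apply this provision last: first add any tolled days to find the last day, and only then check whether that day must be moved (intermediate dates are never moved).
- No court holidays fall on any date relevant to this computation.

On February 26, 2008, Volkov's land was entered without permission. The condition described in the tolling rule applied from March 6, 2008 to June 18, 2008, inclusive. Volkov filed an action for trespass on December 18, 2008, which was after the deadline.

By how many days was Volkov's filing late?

186 days after February 26, 2008 is August 30, 2008.
From March 6, 2008 through June 18, 2008 inclusive is 105 days; tolling adds 105 days: August 30, 2008 + 105 days = December 13, 2008.
December 13, 2008 is Saturday; December 14, 2008 is Sunday. The next qualifying day is December 15, 2008.
The deadline is December 15, 2008; from December 15, 2008 to December 18, 2008 is 3 days.

3 days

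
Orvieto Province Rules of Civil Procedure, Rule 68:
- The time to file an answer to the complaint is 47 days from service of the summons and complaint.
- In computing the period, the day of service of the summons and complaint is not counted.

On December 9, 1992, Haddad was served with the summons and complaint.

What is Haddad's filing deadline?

January 25, 1993

47 days after December 9, 1992 is January 25, 1993.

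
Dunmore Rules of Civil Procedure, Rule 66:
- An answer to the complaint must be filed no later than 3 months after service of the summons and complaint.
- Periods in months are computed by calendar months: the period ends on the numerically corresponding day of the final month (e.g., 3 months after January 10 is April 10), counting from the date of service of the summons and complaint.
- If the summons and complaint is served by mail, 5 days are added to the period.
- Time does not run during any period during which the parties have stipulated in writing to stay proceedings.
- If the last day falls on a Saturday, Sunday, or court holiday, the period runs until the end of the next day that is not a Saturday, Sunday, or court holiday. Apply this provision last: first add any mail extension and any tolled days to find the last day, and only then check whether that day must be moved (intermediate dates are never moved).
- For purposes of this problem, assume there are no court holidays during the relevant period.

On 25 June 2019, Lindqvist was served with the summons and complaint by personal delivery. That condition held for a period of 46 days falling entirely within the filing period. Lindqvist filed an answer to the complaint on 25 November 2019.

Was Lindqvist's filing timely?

3 months after 25 June 2019 is September 25, 2019.
Service was not by mail, so no mail extension applies.
Tolling adds 46 days: September 25, 2019 + 46 days = November 10, 2019.
November 10, 2019 is Sunday. The next qualifying day is November 11, 2019.
The deadline is November 11, 2019; the filing on November 25, 2019 is after that date.

No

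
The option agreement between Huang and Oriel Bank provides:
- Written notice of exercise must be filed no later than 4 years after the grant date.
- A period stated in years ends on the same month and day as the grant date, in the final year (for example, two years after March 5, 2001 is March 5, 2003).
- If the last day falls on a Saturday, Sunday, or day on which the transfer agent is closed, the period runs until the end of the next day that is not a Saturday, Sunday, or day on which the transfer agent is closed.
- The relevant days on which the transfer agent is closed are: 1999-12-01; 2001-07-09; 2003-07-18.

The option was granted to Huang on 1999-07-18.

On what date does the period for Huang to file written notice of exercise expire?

4 years after 1999-07-18 is July 18, 2003.
July 18, 2003 is a listed holiday; July 19, 2003 is Saturday; July 20, 2003 is Sunday. The next qualifying day is July 21, 2003.

July 21, 2003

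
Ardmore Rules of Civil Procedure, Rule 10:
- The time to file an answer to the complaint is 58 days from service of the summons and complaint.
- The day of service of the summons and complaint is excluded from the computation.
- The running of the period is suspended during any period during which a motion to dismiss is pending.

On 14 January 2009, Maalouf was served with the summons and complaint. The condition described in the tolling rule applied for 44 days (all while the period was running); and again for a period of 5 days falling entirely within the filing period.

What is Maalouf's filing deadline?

58 days after 14 January 2009 is March 13, 2009.
Tolling adds 44 days: March 13, 2009 + 44 days = April 26, 2009.
Tolling adds 5 days: April 26, 2009 + 5 days = May 1, 2009.

May 1, 2009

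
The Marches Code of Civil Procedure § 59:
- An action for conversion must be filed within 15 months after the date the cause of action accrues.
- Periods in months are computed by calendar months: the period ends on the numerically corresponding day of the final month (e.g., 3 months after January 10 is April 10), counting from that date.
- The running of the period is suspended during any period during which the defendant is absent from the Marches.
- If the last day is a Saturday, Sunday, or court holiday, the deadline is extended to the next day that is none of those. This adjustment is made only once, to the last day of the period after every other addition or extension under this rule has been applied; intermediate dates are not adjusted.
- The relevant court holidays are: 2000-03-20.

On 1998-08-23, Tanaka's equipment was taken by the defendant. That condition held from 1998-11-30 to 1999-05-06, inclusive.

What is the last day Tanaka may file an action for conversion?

May 1, 2000

15 months after 1998-08-23 is November 23, 1999.
From November 30, 1998 through May 6, 1999 inclusive is 158 days; tolling adds 158 days: November 23, 1999 + 158 days = April 29, 2000.
April 29, 2000 is Saturday; April 30, 2000 is Sunday. The next qualifying day is May 1, 2000.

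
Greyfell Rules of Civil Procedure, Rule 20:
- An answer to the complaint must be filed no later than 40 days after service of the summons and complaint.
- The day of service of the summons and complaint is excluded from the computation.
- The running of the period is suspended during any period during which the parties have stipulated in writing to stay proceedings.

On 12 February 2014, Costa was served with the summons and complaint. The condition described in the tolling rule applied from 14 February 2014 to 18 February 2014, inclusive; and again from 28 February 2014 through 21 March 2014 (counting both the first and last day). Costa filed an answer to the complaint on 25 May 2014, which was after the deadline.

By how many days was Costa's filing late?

35 days

40 days after 12 February 2014 is March 24, 2014.
From February 14, 2014 through February 18, 2014 inclusive is 5 days; tolling adds 5 days: March 24, 2014 + 5 days = March 29, 2014.
From February 28, 2014 through March 21, 2014 inclusive is 22 days; tolling adds 22 days: March 29, 2014 + 22 days = April 20, 2014.
The deadline is April 20, 2014; from April 20, 2014 to May 25, 2014 is 35 days.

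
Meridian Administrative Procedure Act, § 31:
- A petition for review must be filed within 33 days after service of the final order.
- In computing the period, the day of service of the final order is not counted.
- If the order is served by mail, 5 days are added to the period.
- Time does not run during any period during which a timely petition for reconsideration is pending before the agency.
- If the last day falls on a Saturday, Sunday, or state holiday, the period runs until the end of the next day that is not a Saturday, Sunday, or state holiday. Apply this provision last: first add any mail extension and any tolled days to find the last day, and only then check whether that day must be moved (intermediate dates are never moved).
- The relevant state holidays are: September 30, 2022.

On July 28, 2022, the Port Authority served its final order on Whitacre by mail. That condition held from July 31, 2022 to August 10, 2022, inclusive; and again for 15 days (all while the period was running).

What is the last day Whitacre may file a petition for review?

33 days after July 28, 2022 is August 30, 2022.
Service was by mail, adding 5 days: August 30, 2022 + 5 days = September 4, 2022.
From July 31, 2022 through August 10, 2022 inclusive is 11 days; tolling adds 11 days: September 4, 2022 + 11 days = September 15, 2022.
Tolling adds 15 days: September 15, 2022 + 15 days = September 30, 2022.
September 30, 2022 is a listed holiday; October 1, 2022 is Saturday; October 2, 2022 is Sunday. The next qualifying day is October 3, 2022.

October 3, 2022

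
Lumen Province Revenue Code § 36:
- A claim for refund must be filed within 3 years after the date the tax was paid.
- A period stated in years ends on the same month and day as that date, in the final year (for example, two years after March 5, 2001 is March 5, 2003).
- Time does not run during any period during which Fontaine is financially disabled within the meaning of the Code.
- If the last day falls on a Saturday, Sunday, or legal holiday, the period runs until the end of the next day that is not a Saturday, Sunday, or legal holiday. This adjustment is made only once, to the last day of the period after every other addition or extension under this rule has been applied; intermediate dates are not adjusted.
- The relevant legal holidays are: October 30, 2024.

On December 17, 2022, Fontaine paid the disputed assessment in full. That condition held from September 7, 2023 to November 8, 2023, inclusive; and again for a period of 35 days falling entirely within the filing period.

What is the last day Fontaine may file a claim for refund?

March 25, 2026

3 years after December 17, 2022 is December 17, 2025.
From September 7, 2023 through November 8, 2023 inclusive is 63 days; tolling adds 63 days: December 17, 2025 + 63 days = February 18, 2026.
Tolling adds 35 days: February 18, 2026 + 35 days = March 25, 2026.
March 25, 2026 is a Wednesday and not a legal holiday, so no extension applies.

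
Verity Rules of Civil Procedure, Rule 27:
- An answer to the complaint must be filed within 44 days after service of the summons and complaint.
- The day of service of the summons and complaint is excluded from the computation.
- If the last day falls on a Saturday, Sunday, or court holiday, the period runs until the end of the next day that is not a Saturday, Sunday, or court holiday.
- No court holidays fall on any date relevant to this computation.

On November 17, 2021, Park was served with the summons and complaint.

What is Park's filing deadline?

December 31, 2021

44 days after November 17, 2021 is December 31, 2021.
December 31, 2021 is a Friday and not a court holiday, so no extension applies.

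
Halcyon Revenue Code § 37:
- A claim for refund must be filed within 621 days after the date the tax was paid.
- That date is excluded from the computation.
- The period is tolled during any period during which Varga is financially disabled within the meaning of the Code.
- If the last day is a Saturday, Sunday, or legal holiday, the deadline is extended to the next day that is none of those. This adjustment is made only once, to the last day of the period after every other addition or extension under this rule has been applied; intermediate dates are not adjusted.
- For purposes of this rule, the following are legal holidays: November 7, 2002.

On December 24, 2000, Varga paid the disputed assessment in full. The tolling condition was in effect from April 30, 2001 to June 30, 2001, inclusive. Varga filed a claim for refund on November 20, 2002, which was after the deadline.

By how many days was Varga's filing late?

621 days after December 24, 2000 is September 6, 2002.
From April 30, 2001 through June 30, 2001 inclusive is 62 days; tolling adds 62 days: September 6, 2002 + 62 days = November 7, 2002.
November 7, 2002 is a listed holiday. The next qualifying day is November 8, 2002.
The deadline is November 8, 2002; from November 8, 2002 to November 20, 2002 is 12 days.

12 days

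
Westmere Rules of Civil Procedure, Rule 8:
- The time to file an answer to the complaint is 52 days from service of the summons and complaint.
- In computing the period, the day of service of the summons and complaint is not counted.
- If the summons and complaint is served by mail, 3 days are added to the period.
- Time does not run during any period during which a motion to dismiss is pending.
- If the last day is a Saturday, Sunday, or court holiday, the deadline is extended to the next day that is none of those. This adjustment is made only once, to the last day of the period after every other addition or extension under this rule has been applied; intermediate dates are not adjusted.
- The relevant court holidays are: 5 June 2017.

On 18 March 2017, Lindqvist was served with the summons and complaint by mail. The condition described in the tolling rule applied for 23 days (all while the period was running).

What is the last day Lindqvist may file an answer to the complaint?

52 days after 18 March 2017 is May 9, 2017.
Service was by mail, adding 3 days: May 9, 2017 + 3 days = May 12, 2017.
Tolling adds 23 days: May 12, 2017 + 23 days = June 4, 2017.
June 4, 2017 is Sunday; June 5, 2017 is a listed holiday. The next qualifying day is June 6, 2017.

June 6, 2017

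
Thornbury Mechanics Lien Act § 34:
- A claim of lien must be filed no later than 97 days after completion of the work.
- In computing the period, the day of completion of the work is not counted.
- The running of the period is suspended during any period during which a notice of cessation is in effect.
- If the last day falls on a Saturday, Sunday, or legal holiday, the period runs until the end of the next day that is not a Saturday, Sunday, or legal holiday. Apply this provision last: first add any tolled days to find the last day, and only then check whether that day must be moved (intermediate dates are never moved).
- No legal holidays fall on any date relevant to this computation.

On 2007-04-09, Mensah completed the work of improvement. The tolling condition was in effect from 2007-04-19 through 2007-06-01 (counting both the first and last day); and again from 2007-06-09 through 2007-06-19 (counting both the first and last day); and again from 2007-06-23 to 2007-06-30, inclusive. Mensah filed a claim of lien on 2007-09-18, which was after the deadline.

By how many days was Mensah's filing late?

1 day

97 days after 2007-04-09 is July 15, 2007.
From April 19, 2007 through June 1, 2007 inclusive is 44 days; tolling adds 44 days: July 15, 2007 + 44 days = August 28, 2007.
From June 9, 2007 through June 19, 2007 inclusive is 11 days; tolling adds 11 days: August 28, 2007 + 11 days = September 8, 2007.
From June 23, 2007 through June 30, 2007 inclusive is 8 days; tolling adds 8 days: September 8, 2007 + 8 days = September 16, 2007.
September 16, 2007 is Sunday. The next qualifying day is September 17, 2007.
The deadline is September 17, 2007; from September 17, 2007 to September 18, 2007 is 1 days.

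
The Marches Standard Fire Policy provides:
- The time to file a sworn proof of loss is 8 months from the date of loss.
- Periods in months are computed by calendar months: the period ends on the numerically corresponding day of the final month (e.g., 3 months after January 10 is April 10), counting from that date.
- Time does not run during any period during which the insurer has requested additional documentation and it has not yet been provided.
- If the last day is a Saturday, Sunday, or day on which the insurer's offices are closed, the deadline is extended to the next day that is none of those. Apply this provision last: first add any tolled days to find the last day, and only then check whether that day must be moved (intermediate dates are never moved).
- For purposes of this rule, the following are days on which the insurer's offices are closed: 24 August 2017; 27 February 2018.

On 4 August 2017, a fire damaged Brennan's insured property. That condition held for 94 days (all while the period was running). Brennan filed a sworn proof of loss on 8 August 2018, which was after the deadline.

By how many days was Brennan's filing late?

8 months after 4 August 2017 is April 4, 2018.
Tolling adds 94 days: April 4, 2018 + 94 days = July 7, 2018.
July 7, 2018 is Saturday; July 8, 2018 is Sunday. The next qualifying day is July 9, 2018.
The deadline is July 9, 2018; from July 9, 2018 to August 8, 2018 is 30 days.

30 days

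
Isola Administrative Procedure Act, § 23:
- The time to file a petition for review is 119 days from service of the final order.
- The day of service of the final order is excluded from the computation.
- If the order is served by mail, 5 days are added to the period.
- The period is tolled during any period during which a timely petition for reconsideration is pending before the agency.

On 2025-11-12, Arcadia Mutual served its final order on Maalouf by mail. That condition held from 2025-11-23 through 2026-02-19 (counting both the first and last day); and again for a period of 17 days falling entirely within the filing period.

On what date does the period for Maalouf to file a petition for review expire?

119 days after 2025-11-12 is March 11, 2026.
Service was by mail, adding 5 days: March 11, 2026 + 5 days = March 16, 2026.
From November 23, 2025 through February 19, 2026 inclusive is 89 days; tolling adds 89 days: March 16, 2026 + 89 days = June 13, 2026.
Tolling adds 17 days: June 13, 2026 + 17 days = June 30, 2026.

June 30, 2026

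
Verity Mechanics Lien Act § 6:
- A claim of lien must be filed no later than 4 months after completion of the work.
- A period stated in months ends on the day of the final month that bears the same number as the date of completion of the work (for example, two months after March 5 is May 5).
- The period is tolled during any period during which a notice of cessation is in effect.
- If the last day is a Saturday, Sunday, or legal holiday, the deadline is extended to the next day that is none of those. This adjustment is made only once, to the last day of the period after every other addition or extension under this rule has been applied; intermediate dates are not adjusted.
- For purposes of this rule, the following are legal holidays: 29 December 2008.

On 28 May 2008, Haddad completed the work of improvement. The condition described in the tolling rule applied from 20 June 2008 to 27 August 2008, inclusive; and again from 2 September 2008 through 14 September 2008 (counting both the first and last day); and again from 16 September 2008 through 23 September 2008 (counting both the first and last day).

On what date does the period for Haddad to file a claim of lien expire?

December 30, 2008

4 months after 28 May 2008 is September 28, 2008.
From June 20, 2008 through August 27, 2008 inclusive is 69 days; tolling adds 69 days: September 28, 2008 + 69 days = December 6, 2008.
From September 2, 2008 through September 14, 2008 inclusive is 13 days; tolling adds 13 days: December 6, 2008 + 13 days = December 19, 2008.
From September 16, 2008 through September 23, 2008 inclusive is 8 days; tolling adds 8 days: December 19, 2008 + 8 days = December 27, 2008.
December 27, 2008 is Saturday; December 28, 2008 is Sunday; December 29, 2008 is a listed holiday. The next qualifying day is December 30, 2008.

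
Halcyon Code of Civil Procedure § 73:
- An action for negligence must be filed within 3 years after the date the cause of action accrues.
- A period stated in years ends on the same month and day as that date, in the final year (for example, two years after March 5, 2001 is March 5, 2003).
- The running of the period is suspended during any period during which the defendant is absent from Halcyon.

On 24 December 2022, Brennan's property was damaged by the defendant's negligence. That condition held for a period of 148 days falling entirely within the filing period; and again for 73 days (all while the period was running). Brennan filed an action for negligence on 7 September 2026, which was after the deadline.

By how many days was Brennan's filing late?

36 days

3 years after 24 December 2022 is December 24, 2025.
Tolling adds 148 days: December 24, 2025 + 148 days = May 21, 2026.
Tolling adds 73 days: May 21, 2026 + 73 days = August 2, 2026.
The deadline is August 2, 2026; from August 2, 2026 to September 7, 2026 is 36 days.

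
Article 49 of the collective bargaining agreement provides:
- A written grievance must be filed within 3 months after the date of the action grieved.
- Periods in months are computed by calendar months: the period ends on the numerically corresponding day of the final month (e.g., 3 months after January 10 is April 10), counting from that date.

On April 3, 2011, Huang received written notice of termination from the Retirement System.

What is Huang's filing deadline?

3 months after April 3, 2011 is July 3, 2011.

July 3, 2011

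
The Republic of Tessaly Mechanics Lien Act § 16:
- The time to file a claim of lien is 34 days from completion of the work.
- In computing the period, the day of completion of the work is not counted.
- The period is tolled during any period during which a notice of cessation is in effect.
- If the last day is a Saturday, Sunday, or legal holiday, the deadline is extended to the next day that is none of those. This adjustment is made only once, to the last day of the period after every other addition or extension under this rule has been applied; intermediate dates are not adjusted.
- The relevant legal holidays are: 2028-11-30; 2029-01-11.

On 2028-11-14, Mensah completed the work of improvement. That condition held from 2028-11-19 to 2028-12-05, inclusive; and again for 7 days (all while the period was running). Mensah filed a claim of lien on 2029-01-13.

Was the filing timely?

34 days after 2028-11-14 is December 18, 2028.
From November 19, 2028 through December 5, 2028 inclusive is 17 days; tolling adds 17 days: December 18, 2028 + 17 days = January 4, 2029.
Tolling adds 7 days: January 4, 2029 + 7 days = January 11, 2029.
January 11, 2029 is a listed holiday. The next qualifying day is January 12, 2029.
The deadline is January 12, 2029; the filing on January 13, 2029 is after that date.

No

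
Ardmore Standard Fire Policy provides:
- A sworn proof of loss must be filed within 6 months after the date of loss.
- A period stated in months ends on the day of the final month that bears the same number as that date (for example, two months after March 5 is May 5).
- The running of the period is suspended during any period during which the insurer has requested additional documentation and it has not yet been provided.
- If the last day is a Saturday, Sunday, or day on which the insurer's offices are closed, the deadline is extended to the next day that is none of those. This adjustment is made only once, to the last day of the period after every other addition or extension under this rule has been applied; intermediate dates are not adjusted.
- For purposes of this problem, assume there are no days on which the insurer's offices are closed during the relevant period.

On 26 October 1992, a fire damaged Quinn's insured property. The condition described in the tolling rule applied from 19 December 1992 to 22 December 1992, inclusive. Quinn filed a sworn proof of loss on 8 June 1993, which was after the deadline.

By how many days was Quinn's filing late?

6 months after 26 October 1992 is April 26, 1993.
From December 19, 1992 through December 22, 1992 inclusive is 4 days; tolling adds 4 days: April 26, 1993 + 4 days = April 30, 1993.
April 30, 1993 is a Friday and not a day on which the insurer's offices are closed, so no extension applies.
The deadline is April 30, 1993; from April 30, 1993 to June 8, 1993 is 39 days.

39 days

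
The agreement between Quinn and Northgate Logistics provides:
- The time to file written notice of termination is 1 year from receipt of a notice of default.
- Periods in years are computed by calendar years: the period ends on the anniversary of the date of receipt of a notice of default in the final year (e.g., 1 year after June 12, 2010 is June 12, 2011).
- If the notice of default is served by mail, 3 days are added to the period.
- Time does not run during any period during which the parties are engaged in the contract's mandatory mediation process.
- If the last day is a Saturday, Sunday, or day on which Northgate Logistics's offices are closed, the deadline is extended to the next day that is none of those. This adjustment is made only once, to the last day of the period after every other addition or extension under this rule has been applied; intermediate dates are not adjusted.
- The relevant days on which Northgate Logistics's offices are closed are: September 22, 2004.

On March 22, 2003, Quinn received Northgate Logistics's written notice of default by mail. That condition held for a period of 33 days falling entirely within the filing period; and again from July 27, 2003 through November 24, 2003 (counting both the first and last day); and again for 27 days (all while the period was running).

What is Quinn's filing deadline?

September 23, 2004

1 year after March 22, 2003 is March 22, 2004.
Service was by mail, adding 3 days: March 22, 2004 + 3 days = March 25, 2004.
Tolling adds 33 days: March 25, 2004 + 33 days = April 27, 2004.
From July 27, 2003 through November 24, 2003 inclusive is 121 days; tolling adds 121 days: April 27, 2004 + 121 days = August 26, 2004.
Tolling adds 27 days: August 26, 2004 + 27 days = September 22, 2004.
September 22, 2004 is a listed holiday. The next qualifying day is September 23, 2004.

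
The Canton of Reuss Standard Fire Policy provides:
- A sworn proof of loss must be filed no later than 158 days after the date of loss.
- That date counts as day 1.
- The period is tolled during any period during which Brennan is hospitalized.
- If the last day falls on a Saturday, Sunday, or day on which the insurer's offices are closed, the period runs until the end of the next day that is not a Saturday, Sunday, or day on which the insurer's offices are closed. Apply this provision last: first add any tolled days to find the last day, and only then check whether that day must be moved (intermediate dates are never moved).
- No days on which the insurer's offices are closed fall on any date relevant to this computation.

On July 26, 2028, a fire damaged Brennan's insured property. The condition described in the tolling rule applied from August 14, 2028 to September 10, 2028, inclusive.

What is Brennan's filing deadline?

January 29, 2029

Counting July 26, 2028 as day 1, day 158 is December 30, 2028.
From August 14, 2028 through September 10, 2028 inclusive is 28 days; tolling adds 28 days: December 30, 2028 + 28 days = January 27, 2029.
January 27, 2029 is Saturday; January 28, 2029 is Sunday. The next qualifying day is January 29, 2029.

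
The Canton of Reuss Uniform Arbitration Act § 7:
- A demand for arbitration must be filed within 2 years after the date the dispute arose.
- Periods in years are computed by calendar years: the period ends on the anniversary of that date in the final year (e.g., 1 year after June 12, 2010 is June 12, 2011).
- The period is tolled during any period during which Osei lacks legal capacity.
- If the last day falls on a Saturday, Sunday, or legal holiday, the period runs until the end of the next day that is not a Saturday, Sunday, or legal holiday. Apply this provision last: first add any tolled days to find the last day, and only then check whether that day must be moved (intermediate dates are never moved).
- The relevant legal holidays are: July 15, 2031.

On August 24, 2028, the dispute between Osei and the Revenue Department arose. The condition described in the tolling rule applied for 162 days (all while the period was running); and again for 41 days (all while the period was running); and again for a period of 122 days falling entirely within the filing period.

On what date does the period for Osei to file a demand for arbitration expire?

2 years after August 24, 2028 is August 24, 2030.
Tolling adds 162 days: August 24, 2030 + 162 days = February 2, 2031.
Tolling adds 41 days: February 2, 2031 + 41 days = March 15, 2031.
Tolling adds 122 days: March 15, 2031 + 122 days = July 15, 2031.
July 15, 2031 is a listed holiday. The next qualifying day is July 16, 2031.

July 16, 2031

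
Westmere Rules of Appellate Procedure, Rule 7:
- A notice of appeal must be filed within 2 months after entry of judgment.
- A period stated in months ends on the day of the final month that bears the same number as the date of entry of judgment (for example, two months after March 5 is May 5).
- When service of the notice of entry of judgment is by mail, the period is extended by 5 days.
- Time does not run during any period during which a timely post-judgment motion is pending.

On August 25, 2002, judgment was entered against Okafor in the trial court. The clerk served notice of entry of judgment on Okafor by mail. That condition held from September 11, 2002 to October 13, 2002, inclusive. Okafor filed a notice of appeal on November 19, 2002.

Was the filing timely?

Yes

2 months after August 25, 2002 is October 25, 2002.
Service was by mail, adding 5 days: October 25, 2002 + 5 days = October 30, 2002.
From September 11, 2002 through October 13, 2002 inclusive is 33 days; tolling adds 33 days: October 30, 2002 + 33 days = December 2, 2002.
The deadline is December 2, 2002; the filing on November 19, 2002 is on or before that date.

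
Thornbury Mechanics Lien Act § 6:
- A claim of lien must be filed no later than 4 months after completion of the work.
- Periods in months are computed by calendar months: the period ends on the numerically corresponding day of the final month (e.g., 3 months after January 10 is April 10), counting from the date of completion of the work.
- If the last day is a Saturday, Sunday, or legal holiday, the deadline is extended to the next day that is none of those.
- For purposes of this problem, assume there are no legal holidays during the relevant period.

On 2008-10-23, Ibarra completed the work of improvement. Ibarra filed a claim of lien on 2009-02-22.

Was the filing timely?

4 months after 2008-10-23 is February 23, 2009.
February 23, 2009 is a Monday and not a legal holiday, so no extension applies.
The deadline is February 23, 2009; the filing on February 22, 2009 is on or before that date.

Yes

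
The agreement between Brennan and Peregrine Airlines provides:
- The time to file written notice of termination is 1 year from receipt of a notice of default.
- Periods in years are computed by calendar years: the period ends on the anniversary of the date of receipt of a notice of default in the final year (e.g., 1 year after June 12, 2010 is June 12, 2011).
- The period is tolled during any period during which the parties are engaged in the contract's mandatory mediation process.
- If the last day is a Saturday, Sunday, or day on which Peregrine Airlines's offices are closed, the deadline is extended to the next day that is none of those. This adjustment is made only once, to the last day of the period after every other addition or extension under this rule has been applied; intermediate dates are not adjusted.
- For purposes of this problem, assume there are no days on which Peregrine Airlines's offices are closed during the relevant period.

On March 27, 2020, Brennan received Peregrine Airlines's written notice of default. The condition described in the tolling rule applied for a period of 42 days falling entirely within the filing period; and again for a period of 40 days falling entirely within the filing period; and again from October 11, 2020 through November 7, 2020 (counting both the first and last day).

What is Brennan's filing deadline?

July 15, 2021

1 year after March 27, 2020 is March 27, 2021.
Tolling adds 42 days: March 27, 2021 + 42 days = May 8, 2021.
Tolling adds 40 days: May 8, 2021 + 40 days = June 17, 2021.
From October 11, 2020 through November 7, 2020 inclusive is 28 days; tolling adds 28 days: June 17, 2021 + 28 days = July 15, 2021.
July 15, 2021 is a Thursday and not a day on which Peregrine Airlines's offices are closed, so no extension applies.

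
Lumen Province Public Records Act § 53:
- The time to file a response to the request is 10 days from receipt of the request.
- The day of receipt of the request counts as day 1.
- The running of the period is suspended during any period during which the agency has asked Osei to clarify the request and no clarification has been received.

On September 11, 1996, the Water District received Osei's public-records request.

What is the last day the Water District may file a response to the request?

Counting September 11, 1996 as day 1, day 10 is September 20, 1996.

September 20, 1996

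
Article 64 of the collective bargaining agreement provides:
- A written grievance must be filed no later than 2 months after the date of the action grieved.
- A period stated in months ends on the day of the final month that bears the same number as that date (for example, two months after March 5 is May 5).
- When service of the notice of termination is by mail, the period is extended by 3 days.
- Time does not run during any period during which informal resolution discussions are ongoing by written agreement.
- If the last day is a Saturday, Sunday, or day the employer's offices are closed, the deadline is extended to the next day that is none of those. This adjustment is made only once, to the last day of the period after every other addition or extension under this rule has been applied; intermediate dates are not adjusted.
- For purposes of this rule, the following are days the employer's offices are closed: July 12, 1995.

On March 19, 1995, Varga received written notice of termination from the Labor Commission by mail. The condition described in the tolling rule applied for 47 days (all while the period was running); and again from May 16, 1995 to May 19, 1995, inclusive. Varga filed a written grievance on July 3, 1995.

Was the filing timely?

Yes

2 months after March 19, 1995 is May 19, 1995.
Service was by mail, adding 3 days: May 19, 1995 + 3 days = May 22, 1995.
Tolling adds 47 days: May 22, 1995 + 47 days = July 8, 1995.
From May 16, 1995 through May 19, 1995 inclusive is 4 days; tolling adds 4 days: July 8, 1995 + 4 days = July 12, 1995.
July 12, 1995 is a listed holiday. The next qualifying day is July 13, 1995.
The deadline is July 13, 1995; the filing on July 3, 1995 is on or before that date.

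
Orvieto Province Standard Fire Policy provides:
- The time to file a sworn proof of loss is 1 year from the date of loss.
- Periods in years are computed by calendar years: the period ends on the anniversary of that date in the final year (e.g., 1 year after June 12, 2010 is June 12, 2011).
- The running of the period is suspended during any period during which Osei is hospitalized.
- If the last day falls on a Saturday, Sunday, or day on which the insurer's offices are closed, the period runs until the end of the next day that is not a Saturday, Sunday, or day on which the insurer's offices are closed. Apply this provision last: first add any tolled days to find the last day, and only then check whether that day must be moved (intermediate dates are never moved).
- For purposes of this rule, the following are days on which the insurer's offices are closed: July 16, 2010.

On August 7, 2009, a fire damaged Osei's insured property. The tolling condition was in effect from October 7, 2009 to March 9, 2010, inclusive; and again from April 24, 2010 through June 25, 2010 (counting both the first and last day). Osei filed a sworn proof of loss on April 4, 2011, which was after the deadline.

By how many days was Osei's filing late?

1 year after August 7, 2009 is August 7, 2010.
From October 7, 2009 through March 9, 2010 inclusive is 154 days; tolling adds 154 days: August 7, 2010 + 154 days = January 8, 2011.
From April 24, 2010 through June 25, 2010 inclusive is 63 days; tolling adds 63 days: January 8, 2011 + 63 days = March 12, 2011.
March 12, 2011 is Saturday; March 13, 2011 is Sunday. The next qualifying day is March 14, 2011.
The deadline is March 14, 2011; from March 14, 2011 to April 4, 2011 is 21 days.

21 days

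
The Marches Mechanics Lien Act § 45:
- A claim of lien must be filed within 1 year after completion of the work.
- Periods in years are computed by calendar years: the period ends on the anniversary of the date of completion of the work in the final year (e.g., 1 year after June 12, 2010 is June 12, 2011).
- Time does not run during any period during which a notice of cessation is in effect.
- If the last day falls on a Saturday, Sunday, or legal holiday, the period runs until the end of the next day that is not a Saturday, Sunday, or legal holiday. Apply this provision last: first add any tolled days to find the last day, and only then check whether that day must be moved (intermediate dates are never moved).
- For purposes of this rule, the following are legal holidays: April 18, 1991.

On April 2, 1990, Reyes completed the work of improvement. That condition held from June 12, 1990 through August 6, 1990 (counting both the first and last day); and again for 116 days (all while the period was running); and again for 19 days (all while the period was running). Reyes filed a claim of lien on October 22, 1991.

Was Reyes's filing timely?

No

1 year after April 2, 1990 is April 2, 1991.
From June 12, 1990 through August 6, 1990 inclusive is 56 days; tolling adds 56 days: April 2, 1991 + 56 days = May 28, 1991.
Tolling adds 116 days: May 28, 1991 + 116 days = September 21, 1991.
Tolling adds 19 days: September 21, 1991 + 19 days = October 10, 1991.
October 10, 1991 is a Thursday and not a legal holiday, so no extension applies.
The deadline is October 10, 1991; the filing on October 22, 1991 is after that date.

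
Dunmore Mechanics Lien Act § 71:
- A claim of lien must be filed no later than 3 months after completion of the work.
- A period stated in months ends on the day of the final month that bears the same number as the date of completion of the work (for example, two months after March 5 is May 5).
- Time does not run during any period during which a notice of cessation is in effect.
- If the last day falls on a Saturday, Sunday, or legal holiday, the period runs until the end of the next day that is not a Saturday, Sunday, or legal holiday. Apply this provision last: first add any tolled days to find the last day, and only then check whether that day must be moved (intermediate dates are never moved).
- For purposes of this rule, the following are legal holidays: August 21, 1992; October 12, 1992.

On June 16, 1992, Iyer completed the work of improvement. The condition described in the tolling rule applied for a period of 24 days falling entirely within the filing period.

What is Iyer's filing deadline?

October 13, 1992

3 months after June 16, 1992 is September 16, 1992.
Tolling adds 24 days: September 16, 1992 + 24 days = October 10, 1992.
October 10, 1992 is Saturday; October 11, 1992 is Sunday; October 12, 1992 is a listed holiday. The next qualifying day is October 13, 1992.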